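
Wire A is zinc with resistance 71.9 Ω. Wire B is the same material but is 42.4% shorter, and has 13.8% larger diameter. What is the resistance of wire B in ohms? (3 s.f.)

32.0 Ω

R ∝ L/d², so R_B/R_A = (1 − 42.4/100) × (1 + 13.8/100)⁻²
= 0.576 × 0.7722 = 0.4448
R_B = 0.4448 × 71.9 = 32.0 Ω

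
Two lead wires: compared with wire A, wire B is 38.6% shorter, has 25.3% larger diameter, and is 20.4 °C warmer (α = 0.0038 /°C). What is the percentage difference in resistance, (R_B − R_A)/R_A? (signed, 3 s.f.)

R ∝ ρL/d² with ρ ∝ (1+αΔT), so R_B/R_A = (1 − 38.6/100) × (1 + 25.3/100)⁻² × (1 + 0.0038×20.4)
= 0.614 × 0.6369 × 1.077 = 0.4214
(R_B − R_A)/R_A = 0.4214 − 1 = -57.9%

-57.9%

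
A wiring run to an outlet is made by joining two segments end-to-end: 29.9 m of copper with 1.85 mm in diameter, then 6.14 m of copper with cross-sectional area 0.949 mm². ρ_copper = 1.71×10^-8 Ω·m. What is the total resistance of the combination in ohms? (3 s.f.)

Segment 1: A = π(d/2)² = π(9.2500e-04 m)² = 2.688e-06 m²
R₁ = ρL/A = (1.71×10^-8)(29.9)/(2.688e-06) = 0.1902 Ω
Segment 2: A = 0.949 mm² = 9.490e-07 m²
R₂ = (1.71×10^-8)(6.14)/(9.490e-07) = 0.1106 Ω
R = R₁ + R₂ = 0.301 Ω

0.301 Ω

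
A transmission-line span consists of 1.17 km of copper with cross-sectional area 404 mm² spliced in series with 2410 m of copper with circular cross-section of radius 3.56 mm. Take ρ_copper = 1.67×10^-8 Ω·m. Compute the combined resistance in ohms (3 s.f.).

Segment 1: A = 404 mm² = 4.040e-04 m²
R₁ = ρL/A = (1.67×10^-8)(1170)/(4.040e-04) = 0.04836 Ω
Segment 2: A = πr² = π(3.5600e-03 m)² = 3.982e-05 m²
R₂ = (1.67×10^-8)(2410)/(3.982e-05) = 1.011 Ω
R = R₁ + R₂ = 1.06 Ω

1.06 Ω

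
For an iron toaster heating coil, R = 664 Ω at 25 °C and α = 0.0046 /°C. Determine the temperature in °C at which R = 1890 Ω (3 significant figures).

426 °C

R = R₀(1 + α(T − T₀)) ⇒ T = T₀ + (R/R₀ − 1)/α
T = 25 + (1890/664 − 1)/0.0046 = 25 + (1.846)/0.0046 = 426 °C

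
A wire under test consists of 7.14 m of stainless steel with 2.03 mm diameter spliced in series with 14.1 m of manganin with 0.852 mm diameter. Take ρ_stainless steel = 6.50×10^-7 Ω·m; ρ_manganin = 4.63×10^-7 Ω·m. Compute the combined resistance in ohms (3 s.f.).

Segment 1: A = π(d/2)² = π(1.0150e-03 m)² = 3.237e-06 m²
R₁ = ρL/A = (6.50×10^-7)(7.14)/(3.237e-06) = 1.434 Ω
Segment 2: A = π(d/2)² = π(4.2600e-04 m)² = 5.701e-07 m²
R₂ = (4.63×10^-7)(14.1)/(5.701e-07) = 11.45 Ω
R = R₁ + R₂ = 12.9 Ω

12.9 Ω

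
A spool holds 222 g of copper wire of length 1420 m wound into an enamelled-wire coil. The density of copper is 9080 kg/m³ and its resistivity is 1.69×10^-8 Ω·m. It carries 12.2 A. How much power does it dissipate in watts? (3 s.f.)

2.07×10^5 W

A = m/(density·L) = 0.222/(9080×1420) = 1.7218e-08 m²
R = ρL/A = (1.69×10^-8)(1420)/(1.7218e-08) = 1394 Ω
P = I²R = (12.2)² × 1394 = 2.07×10^5 W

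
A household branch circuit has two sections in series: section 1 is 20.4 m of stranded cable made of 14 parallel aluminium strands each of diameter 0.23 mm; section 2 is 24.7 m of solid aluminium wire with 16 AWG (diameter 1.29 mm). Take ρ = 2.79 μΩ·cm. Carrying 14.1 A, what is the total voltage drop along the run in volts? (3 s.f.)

ρ = 2.79 μΩ·cm = 2.79×10^-8 Ω·m
Section 1: A_strand = π(1.1500e-04)² = 4.155e-08 m²; R₁ = ρL/(N·A_s) = (2.79×10^-8)(20.4)/(14×4.155e-08) = 0.9785 Ω
Section 2: A = π(1.29/2 mm)² = π(6.4500e-04 m)² = 1.307e-06 m²
R₂ = (2.79×10^-8)(24.7)/(1.307e-06) = 0.5273 Ω
R = R₁ + R₂ = 1.506 Ω
V = IR = 14.1 × 1.506 = 21.2 V

21.2 V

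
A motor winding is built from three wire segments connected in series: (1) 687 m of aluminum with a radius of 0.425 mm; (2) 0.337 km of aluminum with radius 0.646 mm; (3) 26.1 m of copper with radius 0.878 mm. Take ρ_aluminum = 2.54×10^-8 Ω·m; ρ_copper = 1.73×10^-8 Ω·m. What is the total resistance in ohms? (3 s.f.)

Seg 1: A = πr² = π(4.2500e-04 m)² = 5.675e-07 m²
R_1 = (2.54×10^-8)(687)/(5.675e-07) = 30.75 Ω
Seg 2: A = πr² = π(6.4600e-04 m)² = 1.311e-06 m²
R_2 = (2.54×10^-8)(337)/(1.311e-06) = 6.529 Ω
Seg 3: A = πr² = π(8.7800e-04 m)² = 2.422e-06 m²
R_3 = (1.73×10^-8)(26.1)/(2.422e-06) = 0.1864 Ω
R_total = R_1 + R_2 + R_3 = 37.5 Ω

37.5 Ω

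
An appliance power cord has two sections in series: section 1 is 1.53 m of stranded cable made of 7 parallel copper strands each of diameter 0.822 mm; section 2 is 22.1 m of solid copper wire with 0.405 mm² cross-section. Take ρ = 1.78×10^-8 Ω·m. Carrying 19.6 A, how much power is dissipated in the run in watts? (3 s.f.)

Section 1: A_strand = π(4.1100e-04)² = 5.307e-07 m²; R₁ = ρL/(N·A_s) = (1.78×10^-8)(1.53)/(7×5.307e-07) = 0.007331 Ω
Section 2: A = 0.405 mm² = 4.050e-07 m²
R₂ = (1.78×10^-8)(22.1)/(4.050e-07) = 0.9713 Ω
R = R₁ + R₂ = 0.9786 Ω
P = I²R = (19.6)² × 0.9786 = 376 W

376 W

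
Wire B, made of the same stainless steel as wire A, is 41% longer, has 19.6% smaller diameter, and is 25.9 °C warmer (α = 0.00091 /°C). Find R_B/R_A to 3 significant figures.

R ∝ ρL/d² with ρ ∝ (1+αΔT), so R_B/R_A = (1 + 41/100) × (1 − 19.6/100)⁻² × (1 + 0.00091×25.9)
= 1.41 × 1.547 × 1.024 = 2.23

2.23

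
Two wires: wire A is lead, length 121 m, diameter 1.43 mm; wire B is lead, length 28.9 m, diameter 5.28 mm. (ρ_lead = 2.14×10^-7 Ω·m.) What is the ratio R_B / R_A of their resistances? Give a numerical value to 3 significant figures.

0.0175

R ∝ ρL/d², so R_B/R_A = (L_B/L_A) × (d_A/d_B)²
= (28.9/121) × (1.43/5.28)² = 0.0175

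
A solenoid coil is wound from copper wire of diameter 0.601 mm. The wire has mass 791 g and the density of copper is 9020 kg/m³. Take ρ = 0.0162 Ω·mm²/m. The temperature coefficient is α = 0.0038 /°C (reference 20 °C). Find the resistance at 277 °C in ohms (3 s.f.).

ρ = 0.0162 Ω·mm²/m = 1.62×10^-8 Ω·m
A = π(d/2)² = π(3.0050e-04 m)² = 2.8369e-07 m²
L = m/(density·A) = 0.791/(9020×2.8369e-07) = 309.1 m
R = ρL/A = (1.62×10^-8)(309.1)/(2.8369e-07) = 17.65 Ω
R(277 °C) = 17.65 × (1 + 0.0038×257) = 34.9 Ω

34.9 Ω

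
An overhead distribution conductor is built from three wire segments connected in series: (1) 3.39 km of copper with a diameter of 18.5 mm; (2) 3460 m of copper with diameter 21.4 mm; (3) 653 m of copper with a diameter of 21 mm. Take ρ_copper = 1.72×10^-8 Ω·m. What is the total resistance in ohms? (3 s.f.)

Seg 1: A = π(d/2)² = π(9.2500e-03 m)² = 2.688e-04 m²
R_1 = (1.72×10^-8)(3390)/(2.688e-04) = 0.2169 Ω
Seg 2: A = π(d/2)² = π(1.0700e-02 m)² = 3.597e-04 m²
R_2 = (1.72×10^-8)(3460)/(3.597e-04) = 0.1655 Ω
Seg 3: A = π(d/2)² = π(1.0500e-02 m)² = 3.464e-04 m²
R_3 = (1.72×10^-8)(653)/(3.464e-04) = 0.03243 Ω
R_total = R_1 + R_2 + R_3 = 0.415 Ω

0.415 Ω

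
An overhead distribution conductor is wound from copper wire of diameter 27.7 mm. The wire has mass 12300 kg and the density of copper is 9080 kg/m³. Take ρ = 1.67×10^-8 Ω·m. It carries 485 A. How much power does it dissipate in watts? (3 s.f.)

14700 W

A = π(d/2)² = π(1.3850e-02 m)² = 6.0263e-04 m²
L = m/(density·A) = 12300/(9080×6.0263e-04) = 2248 m
R = ρL/A = (1.67×10^-8)(2248)/(6.0263e-04) = 0.06229 Ω
P = I²R = (485)² × 0.06229 = 14700 W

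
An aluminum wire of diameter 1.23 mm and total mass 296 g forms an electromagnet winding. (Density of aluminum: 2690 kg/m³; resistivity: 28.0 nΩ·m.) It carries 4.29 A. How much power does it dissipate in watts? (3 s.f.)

ρ = 28.0 nΩ·m = 2.80×10^-8 Ω·m
A = π(d/2)² = π(6.1500e-04 m)² = 1.1882e-06 m²
L = m/(density·A) = 0.296/(2690×1.1882e-06) = 92.61 m
R = ρL/A = (2.80×10^-8)(92.61)/(1.1882e-06) = 2.182 Ω
P = I²R = (4.29)² × 2.182 = 40.2 W

40.2 W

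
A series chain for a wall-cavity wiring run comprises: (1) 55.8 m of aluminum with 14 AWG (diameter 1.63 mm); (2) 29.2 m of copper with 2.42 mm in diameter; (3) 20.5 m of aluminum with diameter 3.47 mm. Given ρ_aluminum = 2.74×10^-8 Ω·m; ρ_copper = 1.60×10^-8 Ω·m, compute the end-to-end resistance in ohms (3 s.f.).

0.894 Ω

Seg 1: A = π(1.63/2 mm)² = π(8.1500e-04 m)² = 2.087e-06 m²
R_1 = (2.74×10^-8)(55.8)/(2.087e-06) = 0.7327 Ω
Seg 2: A = π(d/2)² = π(1.2100e-03 m)² = 4.600e-06 m²
R_2 = (1.60×10^-8)(29.2)/(4.600e-06) = 0.1016 Ω
Seg 3: A = π(d/2)² = π(1.7350e-03 m)² = 9.457e-06 m²
R_3 = (2.74×10^-8)(20.5)/(9.457e-06) = 0.0594 Ω
R_total = R_1 + R_2 + R_3 = 0.894 Ω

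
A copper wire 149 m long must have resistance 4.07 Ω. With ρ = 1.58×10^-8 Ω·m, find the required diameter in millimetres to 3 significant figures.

0.858 mm

A = ρL/R = (1.58×10^-8)(149)/(4.07) = 5.784e-07 m²
d = 2√(A/π) = 8.582e-04 m = 0.858 mm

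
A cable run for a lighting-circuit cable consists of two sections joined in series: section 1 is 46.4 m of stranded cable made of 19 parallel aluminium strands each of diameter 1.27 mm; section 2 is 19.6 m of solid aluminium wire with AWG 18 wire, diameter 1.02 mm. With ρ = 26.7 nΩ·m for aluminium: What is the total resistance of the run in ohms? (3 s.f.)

0.692 Ω

ρ = 26.7 nΩ·m = 2.67×10^-8 Ω·m
Section 1: A_strand = π(6.3500e-04)² = 1.267e-06 m²; R₁ = ρL/(N·A_s) = (2.67×10^-8)(46.4)/(19×1.267e-06) = 0.05147 Ω
Section 2: A = π(1.02/2 mm)² = π(5.1000e-04 m)² = 8.171e-07 m²
R₂ = (2.67×10^-8)(19.6)/(8.171e-07) = 0.6404 Ω
R = R₁ + R₂ = 0.692 Ω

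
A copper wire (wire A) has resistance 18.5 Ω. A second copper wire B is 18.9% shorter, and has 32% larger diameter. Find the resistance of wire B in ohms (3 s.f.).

8.61 Ω

R ∝ L/d², so R_B/R_A = (1 − 18.9/100) × (1 + 32/100)⁻²
= 0.811 × 0.5739 = 0.4654
R_B = 0.4654 × 18.5 = 8.61 Ω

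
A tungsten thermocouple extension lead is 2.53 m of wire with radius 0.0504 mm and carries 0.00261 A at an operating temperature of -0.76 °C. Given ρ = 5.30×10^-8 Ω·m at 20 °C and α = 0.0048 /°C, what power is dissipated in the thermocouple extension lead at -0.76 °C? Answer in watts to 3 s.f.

1.03×10^-4 W

A = πr² = π(5.0400e-05 m)² = 7.980e-09 m²
R₍20₎ = ρL/A = (5.30×10^-8)(2.53)/(7.980e-09) = 16.8 Ω
R₍-0.76₎ = R₍20₎(1 + αΔT) = 16.8 × (1 + 0.0048×-20.8) = 15.13 Ω
P = I²R = (0.00261)² × 15.13 = 1.03×10^-4 W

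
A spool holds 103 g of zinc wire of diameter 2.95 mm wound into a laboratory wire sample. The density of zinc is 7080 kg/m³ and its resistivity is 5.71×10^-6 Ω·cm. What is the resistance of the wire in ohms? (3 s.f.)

ρ = 5.71×10^-6 Ω·cm = 5.71×10^-8 Ω·m
A = π(d/2)² = π(1.4750e-03 m)² = 6.8349e-06 m²
L = m/(density·A) = 0.103/(7080×6.8349e-06) = 2.128 m
R = ρL/A = (5.71×10^-8)(2.128)/(6.8349e-06) = 0.0178 Ω

0.0178 Ω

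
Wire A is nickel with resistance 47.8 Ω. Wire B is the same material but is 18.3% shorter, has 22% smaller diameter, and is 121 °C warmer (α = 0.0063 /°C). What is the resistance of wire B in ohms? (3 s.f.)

113 Ω

R ∝ ρL/d² with ρ ∝ (1+αΔT), so R_B/R_A = (1 − 18.3/100) × (1 − 22/100)⁻² × (1 + 0.0063×121)
= 0.817 × 1.644 × 1.762 = 2.366
R_B = 2.366 × 47.8 = 113 Ω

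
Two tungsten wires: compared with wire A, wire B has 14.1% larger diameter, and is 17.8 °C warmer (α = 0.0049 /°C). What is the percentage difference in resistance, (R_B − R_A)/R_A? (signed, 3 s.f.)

R ∝ ρL/d² with ρ ∝ (1+αΔT), so R_B/R_A = (1 + 14.1/100)⁻² × (1 + 0.0049×17.8)
= 0.7681 × 1.087 = 0.8351
(R_B − R_A)/R_A = 0.8351 − 1 = -16.5%

-16.5%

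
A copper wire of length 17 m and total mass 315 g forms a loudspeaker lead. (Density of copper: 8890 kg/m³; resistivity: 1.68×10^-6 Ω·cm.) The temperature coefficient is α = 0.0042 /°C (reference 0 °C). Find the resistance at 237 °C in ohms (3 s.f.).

0.273 Ω

ρ = 1.68×10^-6 Ω·cm = 1.68×10^-8 Ω·m
A = m/(density·L) = 0.315/(8890×17) = 2.0843e-06 m²
R = ρL/A = (1.68×10^-8)(17)/(2.0843e-06) = 0.137 Ω
R(237 °C) = 0.137 × (1 + 0.0042×237) = 0.273 Ω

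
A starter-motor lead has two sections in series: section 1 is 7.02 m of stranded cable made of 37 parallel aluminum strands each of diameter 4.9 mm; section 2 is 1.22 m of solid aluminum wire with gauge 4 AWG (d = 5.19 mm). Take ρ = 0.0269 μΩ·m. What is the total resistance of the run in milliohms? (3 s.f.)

ρ = 0.0269 μΩ·m = 2.69×10^-8 Ω·m
Section 1: A_strand = π(2.4500e-03)² = 1.886e-05 m²; R₁ = ρL/(N·A_s) = (2.69×10^-8)(7.02)/(37×1.886e-05) = 2.706×10^-4 Ω
Section 2: A = π(5.19/2 mm)² = π(2.5950e-03 m)² = 2.116e-05 m²
R₂ = (2.69×10^-8)(1.22)/(2.116e-05) = 0.001551 Ω
R = R₁ + R₂ = 1.82 mΩ

1.82 mΩ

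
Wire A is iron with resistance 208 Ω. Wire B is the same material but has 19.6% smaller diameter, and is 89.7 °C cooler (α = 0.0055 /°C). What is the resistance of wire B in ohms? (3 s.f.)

R ∝ ρL/d² with ρ ∝ (1+αΔT), so R_B/R_A = (1 − 19.6/100)⁻² × (1 − 0.0055×89.7)
= 1.547 × 0.5067 = 0.7838
R_B = 0.7838 × 208 = 163 Ω

163 Ω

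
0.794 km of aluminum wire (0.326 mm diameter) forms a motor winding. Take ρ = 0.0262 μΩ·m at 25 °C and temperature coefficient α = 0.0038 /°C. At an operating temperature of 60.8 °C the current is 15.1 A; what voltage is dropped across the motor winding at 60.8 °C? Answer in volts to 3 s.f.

4280 V

ρ = 0.0262 μΩ·m = 2.62×10^-8 Ω·m
A = π(d/2)² = π(1.6300e-04 m)² = 8.347e-08 m²
R₍25₎ = ρL/A = (2.62×10^-8)(794)/(8.347e-08) = 249.2 Ω
R₍60.8₎ = R₍25₎(1 + αΔT) = 249.2 × (1 + 0.0038×35.8) = 283.1 Ω
V = IR = 15.1 × 283.1 = 4280 V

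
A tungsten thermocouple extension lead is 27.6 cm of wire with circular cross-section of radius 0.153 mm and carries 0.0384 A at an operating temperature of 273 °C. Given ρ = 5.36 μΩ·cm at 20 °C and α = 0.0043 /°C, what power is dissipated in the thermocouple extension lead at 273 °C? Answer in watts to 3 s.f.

6.19×10^-4 W

ρ = 5.36 μΩ·cm = 5.36×10^-8 Ω·m
A = πr² = π(1.5300e-04 m)² = 7.354e-08 m²
R₍20₎ = ρL/A = (5.36×10^-8)(0.276)/(7.354e-08) = 0.2012 Ω
R₍273₎ = R₍20₎(1 + αΔT) = 0.2012 × (1 + 0.0043×253) = 0.42 Ω
P = I²R = (0.0384)² × 0.42 = 6.19×10^-4 W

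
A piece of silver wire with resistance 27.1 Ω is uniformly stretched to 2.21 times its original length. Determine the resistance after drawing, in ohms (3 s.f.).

Volume constant ⇒ A' = A/k with k = 2.21. R' = ρ(kL)/(A/k) = k²R.
R' = 4.884 × 27.1 = 132 Ω

132 Ω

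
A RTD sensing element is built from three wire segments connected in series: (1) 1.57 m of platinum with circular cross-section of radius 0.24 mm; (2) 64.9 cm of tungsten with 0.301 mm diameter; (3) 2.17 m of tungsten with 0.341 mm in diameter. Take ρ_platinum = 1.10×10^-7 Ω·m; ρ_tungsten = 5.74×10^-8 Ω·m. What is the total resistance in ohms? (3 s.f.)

Seg 1: A = πr² = π(2.4000e-04 m)² = 1.810e-07 m²
R_1 = (1.10×10^-7)(1.57)/(1.810e-07) = 0.9544 Ω
Seg 2: A = π(d/2)² = π(1.5050e-04 m)² = 7.116e-08 m²
R_2 = (5.74×10^-8)(0.649)/(7.116e-08) = 0.5235 Ω
Seg 3: A = π(d/2)² = π(1.7050e-04 m)² = 9.133e-08 m²
R_3 = (5.74×10^-8)(2.17)/(9.133e-08) = 1.364 Ω
R_total = R_1 + R_2 + R_3 = 2.84 Ω

2.84 Ω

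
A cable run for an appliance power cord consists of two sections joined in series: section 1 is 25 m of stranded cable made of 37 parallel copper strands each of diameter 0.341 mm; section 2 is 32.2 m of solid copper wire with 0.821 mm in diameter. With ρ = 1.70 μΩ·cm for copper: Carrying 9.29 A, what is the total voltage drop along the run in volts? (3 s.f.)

ρ = 1.70 μΩ·cm = 1.70×10^-8 Ω·m
Section 1: A_strand = π(1.7050e-04)² = 9.133e-08 m²; R₁ = ρL/(N·A_s) = (1.70×10^-8)(25)/(37×9.133e-08) = 0.1258 Ω
Section 2: A = π(d/2)² = π(4.1050e-04 m)² = 5.294e-07 m²
R₂ = (1.70×10^-8)(32.2)/(5.294e-07) = 1.034 Ω
R = R₁ + R₂ = 1.16 Ω
V = IR = 9.29 × 1.16 = 10.8 V

10.8 V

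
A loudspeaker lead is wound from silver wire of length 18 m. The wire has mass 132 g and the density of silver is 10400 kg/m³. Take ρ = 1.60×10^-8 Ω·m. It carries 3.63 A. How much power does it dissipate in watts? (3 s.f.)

A = m/(density·L) = 0.132/(10400×18) = 7.0513e-07 m²
R = ρL/A = (1.60×10^-8)(18)/(7.0513e-07) = 0.4084 Ω
P = I²R = (3.63)² × 0.4084 = 5.38 W

5.38 W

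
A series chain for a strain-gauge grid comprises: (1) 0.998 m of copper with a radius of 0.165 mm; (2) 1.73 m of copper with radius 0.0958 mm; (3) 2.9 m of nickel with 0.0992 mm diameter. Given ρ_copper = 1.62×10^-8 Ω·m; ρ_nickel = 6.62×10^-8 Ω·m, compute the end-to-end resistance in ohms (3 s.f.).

Seg 1: A = πr² = π(1.6500e-04 m)² = 8.553e-08 m²
R_1 = (1.62×10^-8)(0.998)/(8.553e-08) = 0.189 Ω
Seg 2: A = πr² = π(9.5800e-05 m)² = 2.883e-08 m²
R_2 = (1.62×10^-8)(1.73)/(2.883e-08) = 0.972 Ω
Seg 3: A = π(d/2)² = π(4.9600e-05 m)² = 7.729e-09 m²
R_3 = (6.62×10^-8)(2.9)/(7.729e-09) = 24.84 Ω
R_total = R_1 + R_2 + R_3 = 26.0 Ω

26.0 Ω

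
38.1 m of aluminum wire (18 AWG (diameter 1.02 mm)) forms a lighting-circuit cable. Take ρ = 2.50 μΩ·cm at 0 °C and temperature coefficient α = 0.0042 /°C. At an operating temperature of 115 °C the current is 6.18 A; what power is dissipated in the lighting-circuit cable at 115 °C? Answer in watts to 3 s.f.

66.0 W

ρ = 2.50 μΩ·cm = 2.50×10^-8 Ω·m
A = π(1.02/2 mm)² = π(5.1000e-04 m)² = 8.171e-07 m²
R₍0₎ = ρL/A = (2.50×10^-8)(38.1)/(8.171e-07) = 1.166 Ω
R₍115₎ = R₍0₎(1 + αΔT) = 1.166 × (1 + 0.0042×115) = 1.729 Ω
P = I²R = (6.18)² × 1.729 = 66.0 W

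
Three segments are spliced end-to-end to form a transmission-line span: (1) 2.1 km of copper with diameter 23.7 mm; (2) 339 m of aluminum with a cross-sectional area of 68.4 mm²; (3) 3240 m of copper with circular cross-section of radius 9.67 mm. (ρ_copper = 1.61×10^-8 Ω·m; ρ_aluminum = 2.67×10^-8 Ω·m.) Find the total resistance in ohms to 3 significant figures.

Seg 1: A = π(d/2)² = π(1.1850e-02 m)² = 4.412e-04 m²
R_1 = (1.61×10^-8)(2100)/(4.412e-04) = 0.07664 Ω
Seg 2: A = 68.4 mm² = 6.840e-05 m²
R_2 = (2.67×10^-8)(339)/(6.840e-05) = 0.1323 Ω
Seg 3: A = πr² = π(9.6700e-03 m)² = 2.938e-04 m²
R_3 = (1.61×10^-8)(3240)/(2.938e-04) = 0.1776 Ω
R_total = R_1 + R_2 + R_3 = 0.387 Ω

0.387 Ω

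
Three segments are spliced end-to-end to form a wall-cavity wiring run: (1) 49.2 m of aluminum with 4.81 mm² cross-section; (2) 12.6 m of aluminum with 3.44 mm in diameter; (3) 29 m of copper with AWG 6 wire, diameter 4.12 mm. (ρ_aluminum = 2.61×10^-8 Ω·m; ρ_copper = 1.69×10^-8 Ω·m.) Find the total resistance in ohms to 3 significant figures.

Seg 1: A = 4.81 mm² = 4.810e-06 m²
R_1 = (2.61×10^-8)(49.2)/(4.810e-06) = 0.267 Ω
Seg 2: A = π(d/2)² = π(1.7200e-03 m)² = 9.294e-06 m²
R_2 = (2.61×10^-8)(12.6)/(9.294e-06) = 0.03538 Ω
Seg 3: A = π(4.12/2 mm)² = π(2.0600e-03 m)² = 1.333e-05 m²
R_3 = (1.69×10^-8)(29)/(1.333e-05) = 0.03676 Ω
R_total = R_1 + R_2 + R_3 = 0.339 Ω

0.339 Ω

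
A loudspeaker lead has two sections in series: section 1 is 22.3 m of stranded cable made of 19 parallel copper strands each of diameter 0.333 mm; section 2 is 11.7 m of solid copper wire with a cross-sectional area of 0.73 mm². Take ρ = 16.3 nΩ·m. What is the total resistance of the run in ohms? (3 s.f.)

0.481 Ω

ρ = 16.3 nΩ·m = 1.63×10^-8 Ω·m
Section 1: A_strand = π(1.6650e-04)² = 8.709e-08 m²; R₁ = ρL/(N·A_s) = (1.63×10^-8)(22.3)/(19×8.709e-08) = 0.2197 Ω
Section 2: A = 0.73 mm² = 7.300e-07 m²
R₂ = (1.63×10^-8)(11.7)/(7.300e-07) = 0.2612 Ω
R = R₁ + R₂ = 0.481 Ω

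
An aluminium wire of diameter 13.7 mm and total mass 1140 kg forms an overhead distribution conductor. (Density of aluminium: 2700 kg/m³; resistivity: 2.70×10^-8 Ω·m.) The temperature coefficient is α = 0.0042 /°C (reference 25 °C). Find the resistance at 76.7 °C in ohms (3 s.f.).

0.639 Ω

A = π(d/2)² = π(6.8500e-03 m)² = 1.4741e-04 m²
L = m/(density·A) = 1140/(2700×1.4741e-04) = 2864 m
R = ρL/A = (2.70×10^-8)(2864)/(1.4741e-04) = 0.5246 Ω
R(76.7 °C) = 0.5246 × (1 + 0.0042×51.7) = 0.639 Ω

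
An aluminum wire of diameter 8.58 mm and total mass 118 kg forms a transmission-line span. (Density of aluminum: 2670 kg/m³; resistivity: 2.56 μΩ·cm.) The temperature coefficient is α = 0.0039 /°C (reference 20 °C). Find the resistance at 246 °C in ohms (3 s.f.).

0.637 Ω

ρ = 2.56 μΩ·cm = 2.56×10^-8 Ω·m
A = π(d/2)² = π(4.2900e-03 m)² = 5.7818e-05 m²
L = m/(density·A) = 118/(2670×5.7818e-05) = 764.4 m
R = ρL/A = (2.56×10^-8)(764.4)/(5.7818e-05) = 0.3384 Ω
R(246 °C) = 0.3384 × (1 + 0.0039×226) = 0.637 Ω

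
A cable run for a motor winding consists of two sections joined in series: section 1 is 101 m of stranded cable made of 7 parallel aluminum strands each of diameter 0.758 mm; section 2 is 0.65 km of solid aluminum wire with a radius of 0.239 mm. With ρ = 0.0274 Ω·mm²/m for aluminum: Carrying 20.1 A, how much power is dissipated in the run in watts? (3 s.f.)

40500 W

ρ = 0.0274 Ω·mm²/m = 2.74×10^-8 Ω·m
Section 1: A_strand = π(3.7900e-04)² = 4.513e-07 m²; R₁ = ρL/(N·A_s) = (2.74×10^-8)(101)/(7×4.513e-07) = 0.8761 Ω
Section 2: A = πr² = π(2.3900e-04 m)² = 1.795e-07 m²
R₂ = (2.74×10^-8)(650)/(1.795e-07) = 99.25 Ω
R = R₁ + R₂ = 100.1 Ω
P = I²R = (20.1)² × 100.1 = 40500 W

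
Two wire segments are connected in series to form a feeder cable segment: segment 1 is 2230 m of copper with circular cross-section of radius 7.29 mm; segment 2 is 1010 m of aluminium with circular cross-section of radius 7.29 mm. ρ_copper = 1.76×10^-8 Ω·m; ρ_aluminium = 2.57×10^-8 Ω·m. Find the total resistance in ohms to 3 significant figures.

Segment 1: A = πr² = π(7.2900e-03 m)² = 1.670e-04 m²
R₁ = ρL/A = (1.76×10^-8)(2230)/(1.670e-04) = 0.2351 Ω
R₂ = (2.57×10^-8)(1010)/(1.670e-04) = 0.1555 Ω
R = R₁ + R₂ = 0.391 Ω

0.391 Ω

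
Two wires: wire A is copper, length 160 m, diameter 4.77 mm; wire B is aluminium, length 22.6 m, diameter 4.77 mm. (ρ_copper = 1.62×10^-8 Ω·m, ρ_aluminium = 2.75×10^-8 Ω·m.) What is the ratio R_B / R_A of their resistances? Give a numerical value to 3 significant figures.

R ∝ ρL/d², so R_B/R_A = (ρ_B/ρ_A) × (L_B/L_A)
= (2.75×10^-8/1.62×10^-8) × (22.6/160) = 0.240

0.240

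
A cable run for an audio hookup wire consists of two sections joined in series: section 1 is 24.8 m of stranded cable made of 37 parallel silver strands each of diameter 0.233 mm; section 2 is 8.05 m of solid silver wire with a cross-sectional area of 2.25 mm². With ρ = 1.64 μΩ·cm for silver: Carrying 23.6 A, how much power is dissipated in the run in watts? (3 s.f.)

176 W

ρ = 1.64 μΩ·cm = 1.64×10^-8 Ω·m
Section 1: A_strand = π(1.1650e-04)² = 4.264e-08 m²; R₁ = ρL/(N·A_s) = (1.64×10^-8)(24.8)/(37×4.264e-08) = 0.2578 Ω
Section 2: A = 2.25 mm² = 2.250e-06 m²
R₂ = (1.64×10^-8)(8.05)/(2.250e-06) = 0.05868 Ω
R = R₁ + R₂ = 0.3165 Ω
P = I²R = (23.6)² × 0.3165 = 176 W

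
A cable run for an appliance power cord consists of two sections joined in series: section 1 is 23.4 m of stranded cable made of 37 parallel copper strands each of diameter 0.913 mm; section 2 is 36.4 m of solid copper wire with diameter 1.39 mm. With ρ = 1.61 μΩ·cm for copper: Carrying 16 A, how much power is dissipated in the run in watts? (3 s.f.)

103 W

ρ = 1.61 μΩ·cm = 1.61×10^-8 Ω·m
Section 1: A_strand = π(4.5650e-04)² = 6.547e-07 m²; R₁ = ρL/(N·A_s) = (1.61×10^-8)(23.4)/(37×6.547e-07) = 0.01555 Ω
Section 2: A = π(d/2)² = π(6.9500e-04 m)² = 1.517e-06 m²
R₂ = (1.61×10^-8)(36.4)/(1.517e-06) = 0.3862 Ω
R = R₁ + R₂ = 0.4017 Ω
P = I²R = (16)² × 0.4017 = 103 W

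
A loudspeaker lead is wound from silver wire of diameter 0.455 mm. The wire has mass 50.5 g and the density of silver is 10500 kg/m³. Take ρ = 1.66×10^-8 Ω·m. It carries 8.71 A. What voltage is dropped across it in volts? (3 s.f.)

A = π(d/2)² = π(2.2750e-04 m)² = 1.6260e-07 m²
L = m/(density·A) = 0.0505/(10500×1.6260e-07) = 29.58 m
R = ρL/A = (1.66×10^-8)(29.58)/(1.6260e-07) = 3.02 Ω
V = IR = 8.71 × 3.02 = 26.3 V

26.3 V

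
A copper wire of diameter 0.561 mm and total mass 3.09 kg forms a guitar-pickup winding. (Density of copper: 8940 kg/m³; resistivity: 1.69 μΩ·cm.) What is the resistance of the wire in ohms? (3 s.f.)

ρ = 1.69 μΩ·cm = 1.69×10^-8 Ω·m
A = π(d/2)² = π(2.8050e-04 m)² = 2.4718e-07 m²
L = m/(density·A) = 3.09/(8940×2.4718e-07) = 1398 m
R = ρL/A = (1.69×10^-8)(1398)/(2.4718e-07) = 95.6 Ω

95.6 Ω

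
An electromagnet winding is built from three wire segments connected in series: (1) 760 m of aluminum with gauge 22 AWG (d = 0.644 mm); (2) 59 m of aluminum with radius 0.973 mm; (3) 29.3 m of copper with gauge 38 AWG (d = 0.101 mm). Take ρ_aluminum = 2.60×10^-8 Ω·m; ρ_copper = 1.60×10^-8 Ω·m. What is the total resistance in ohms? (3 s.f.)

Seg 1: A = π(0.644/2 mm)² = π(3.2200e-04 m)² = 3.257e-07 m²
R_1 = (2.60×10^-8)(760)/(3.257e-07) = 60.66 Ω
Seg 2: A = πr² = π(9.7300e-04 m)² = 2.974e-06 m²
R_2 = (2.60×10^-8)(59)/(2.974e-06) = 0.5158 Ω
Seg 3: A = π(0.101/2 mm)² = π(5.0500e-05 m)² = 8.012e-09 m²
R_3 = (1.60×10^-8)(29.3)/(8.012e-09) = 58.51 Ω
R_total = R_1 + R_2 + R_3 = 120 Ω

120 Ω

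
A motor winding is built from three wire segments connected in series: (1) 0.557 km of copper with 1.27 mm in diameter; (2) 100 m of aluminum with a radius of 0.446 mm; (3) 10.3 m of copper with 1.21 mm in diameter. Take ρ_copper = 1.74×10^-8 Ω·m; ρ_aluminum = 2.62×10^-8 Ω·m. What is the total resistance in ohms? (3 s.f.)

12.0 Ω

Seg 1: A = π(d/2)² = π(6.3500e-04 m)² = 1.267e-06 m²
R_1 = (1.74×10^-8)(557)/(1.267e-06) = 7.651 Ω
Seg 2: A = πr² = π(4.4600e-04 m)² = 6.249e-07 m²
R_2 = (2.62×10^-8)(100)/(6.249e-07) = 4.193 Ω
Seg 3: A = π(d/2)² = π(6.0500e-04 m)² = 1.150e-06 m²
R_3 = (1.74×10^-8)(10.3)/(1.150e-06) = 0.1559 Ω
R_total = R_1 + R_2 + R_3 = 12.0 Ω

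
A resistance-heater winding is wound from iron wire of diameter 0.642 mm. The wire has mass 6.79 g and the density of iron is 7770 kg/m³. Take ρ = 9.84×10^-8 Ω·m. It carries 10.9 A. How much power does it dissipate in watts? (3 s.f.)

A = π(d/2)² = π(3.2100e-04 m)² = 3.2371e-07 m²
L = m/(density·A) = 0.00679/(7770×3.2371e-07) = 2.7 m
R = ρL/A = (9.84×10^-8)(2.7)/(3.2371e-07) = 0.8206 Ω
P = I²R = (10.9)² × 0.8206 = 97.5 W

97.5 W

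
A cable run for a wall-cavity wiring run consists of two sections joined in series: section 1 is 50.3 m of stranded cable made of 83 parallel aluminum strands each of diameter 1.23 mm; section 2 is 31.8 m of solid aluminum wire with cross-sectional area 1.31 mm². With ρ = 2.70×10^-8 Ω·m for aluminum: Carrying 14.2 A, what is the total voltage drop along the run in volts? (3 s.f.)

9.50 V

Section 1: A_strand = π(6.1500e-04)² = 1.188e-06 m²; R₁ = ρL/(N·A_s) = (2.70×10^-8)(50.3)/(83×1.188e-06) = 0.01377 Ω
Section 2: A = 1.31 mm² = 1.310e-06 m²
R₂ = (2.70×10^-8)(31.8)/(1.310e-06) = 0.6554 Ω
R = R₁ + R₂ = 0.6692 Ω
V = IR = 14.2 × 0.6692 = 9.50 V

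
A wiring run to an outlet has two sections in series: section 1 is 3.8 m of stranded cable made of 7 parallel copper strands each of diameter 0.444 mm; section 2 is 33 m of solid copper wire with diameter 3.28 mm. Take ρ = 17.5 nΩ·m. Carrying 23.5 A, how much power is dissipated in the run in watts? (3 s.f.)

ρ = 17.5 nΩ·m = 1.75×10^-8 Ω·m
Section 1: A_strand = π(2.2200e-04)² = 1.548e-07 m²; R₁ = ρL/(N·A_s) = (1.75×10^-8)(3.8)/(7×1.548e-07) = 0.06136 Ω
Section 2: A = π(d/2)² = π(1.6400e-03 m)² = 8.450e-06 m²
R₂ = (1.75×10^-8)(33)/(8.450e-06) = 0.06835 Ω
R = R₁ + R₂ = 0.1297 Ω
P = I²R = (23.5)² × 0.1297 = 71.6 W

71.6 W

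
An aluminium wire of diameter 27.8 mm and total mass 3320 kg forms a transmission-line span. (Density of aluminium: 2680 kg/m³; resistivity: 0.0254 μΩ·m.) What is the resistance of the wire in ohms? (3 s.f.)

ρ = 0.0254 μΩ·m = 2.54×10^-8 Ω·m
A = π(d/2)² = π(1.3900e-02 m)² = 6.0699e-04 m²
L = m/(density·A) = 3320/(2680×6.0699e-04) = 2041 m
R = ρL/A = (2.54×10^-8)(2041)/(6.0699e-04) = 0.0854 Ω

0.0854 Ω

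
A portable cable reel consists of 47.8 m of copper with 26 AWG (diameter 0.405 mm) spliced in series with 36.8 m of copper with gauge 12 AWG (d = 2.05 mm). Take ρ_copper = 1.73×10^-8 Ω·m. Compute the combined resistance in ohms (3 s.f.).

6.61 Ω

Segment 1: A = π(0.405/2 mm)² = π(2.0250e-04 m)² = 1.288e-07 m²
R₁ = ρL/A = (1.73×10^-8)(47.8)/(1.288e-07) = 6.419 Ω
Segment 2: A = π(2.05/2 mm)² = π(1.0250e-03 m)² = 3.301e-06 m²
R₂ = (1.73×10^-8)(36.8)/(3.301e-06) = 0.1929 Ω
R = R₁ + R₂ = 6.61 Ω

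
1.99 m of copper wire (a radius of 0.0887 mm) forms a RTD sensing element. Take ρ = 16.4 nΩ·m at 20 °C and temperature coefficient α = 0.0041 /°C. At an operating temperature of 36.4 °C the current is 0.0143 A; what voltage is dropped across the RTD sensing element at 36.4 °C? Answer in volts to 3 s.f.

0.0202 V

ρ = 16.4 nΩ·m = 1.64×10^-8 Ω·m
A = πr² = π(8.8700e-05 m)² = 2.472e-08 m²
R₍20₎ = ρL/A = (1.64×10^-8)(1.99)/(2.472e-08) = 1.32 Ω
R₍36.4₎ = R₍20₎(1 + αΔT) = 1.32 × (1 + 0.0041×16.4) = 1.409 Ω
V = IR = 0.0143 × 1.409 = 0.0202 V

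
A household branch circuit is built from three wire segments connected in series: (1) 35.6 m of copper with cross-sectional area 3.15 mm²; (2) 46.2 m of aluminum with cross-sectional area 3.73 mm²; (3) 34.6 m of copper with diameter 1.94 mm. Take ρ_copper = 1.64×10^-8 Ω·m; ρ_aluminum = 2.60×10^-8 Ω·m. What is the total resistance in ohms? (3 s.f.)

Seg 1: A = 3.15 mm² = 3.150e-06 m²
R_1 = (1.64×10^-8)(35.6)/(3.150e-06) = 0.1853 Ω
Seg 2: A = 3.73 mm² = 3.730e-06 m²
R_2 = (2.60×10^-8)(46.2)/(3.730e-06) = 0.322 Ω
Seg 3: A = π(d/2)² = π(9.7000e-04 m)² = 2.956e-06 m²
R_3 = (1.64×10^-8)(34.6)/(2.956e-06) = 0.192 Ω
R_total = R_1 + R_2 + R_3 = 0.699 Ω

0.699 Ω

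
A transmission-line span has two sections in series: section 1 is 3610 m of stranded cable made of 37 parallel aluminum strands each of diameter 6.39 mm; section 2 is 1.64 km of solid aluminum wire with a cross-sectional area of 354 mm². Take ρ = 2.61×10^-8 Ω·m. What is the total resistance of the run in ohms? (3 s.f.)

Section 1: A_strand = π(3.1950e-03)² = 3.207e-05 m²; R₁ = ρL/(N·A_s) = (2.61×10^-8)(3610)/(37×3.207e-05) = 0.07941 Ω
Section 2: A = 354 mm² = 3.540e-04 m²
R₂ = (2.61×10^-8)(1640)/(3.540e-04) = 0.1209 Ω
R = R₁ + R₂ = 0.200 Ω

0.200 Ω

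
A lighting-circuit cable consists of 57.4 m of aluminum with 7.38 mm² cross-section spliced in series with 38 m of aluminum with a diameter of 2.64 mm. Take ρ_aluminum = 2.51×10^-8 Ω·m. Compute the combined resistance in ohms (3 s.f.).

Segment 1: A = 7.38 mm² = 7.380e-06 m²
R₁ = ρL/A = (2.51×10^-8)(57.4)/(7.380e-06) = 0.1952 Ω
Segment 2: A = π(d/2)² = π(1.3200e-03 m)² = 5.474e-06 m²
R₂ = (2.51×10^-8)(38)/(5.474e-06) = 0.1742 Ω
R = R₁ + R₂ = 0.369 Ω

0.369 Ω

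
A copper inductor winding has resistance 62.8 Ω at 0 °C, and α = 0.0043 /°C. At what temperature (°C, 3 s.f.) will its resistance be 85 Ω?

82.2 °C

R = R₀(1 + α(T − T₀)) ⇒ T = T₀ + (R/R₀ − 1)/α
T = 0 + (85/62.8 − 1)/0.0043 = 0 + (0.3535)/0.0043 = 82.2 °C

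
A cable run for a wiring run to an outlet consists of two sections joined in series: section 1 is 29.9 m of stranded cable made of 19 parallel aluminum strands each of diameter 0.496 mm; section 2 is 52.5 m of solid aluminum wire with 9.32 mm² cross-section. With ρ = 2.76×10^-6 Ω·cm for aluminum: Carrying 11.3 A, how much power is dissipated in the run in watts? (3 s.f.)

48.6 W

ρ = 2.76×10^-6 Ω·cm = 2.76×10^-8 Ω·m
Section 1: A_strand = π(2.4800e-04)² = 1.932e-07 m²; R₁ = ρL/(N·A_s) = (2.76×10^-8)(29.9)/(19×1.932e-07) = 0.2248 Ω
Section 2: A = 9.32 mm² = 9.320e-06 m²
R₂ = (2.76×10^-8)(52.5)/(9.320e-06) = 0.1555 Ω
R = R₁ + R₂ = 0.3803 Ω
P = I²R = (11.3)² × 0.3803 = 48.6 W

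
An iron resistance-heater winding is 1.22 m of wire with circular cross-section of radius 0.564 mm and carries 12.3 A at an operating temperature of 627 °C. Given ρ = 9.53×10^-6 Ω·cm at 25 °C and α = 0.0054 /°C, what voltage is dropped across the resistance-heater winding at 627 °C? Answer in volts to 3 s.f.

6.08 V

ρ = 9.53×10^-6 Ω·cm = 9.53×10^-8 Ω·m
A = πr² = π(5.6400e-04 m)² = 9.993e-07 m²
R₍25₎ = ρL/A = (9.53×10^-8)(1.22)/(9.993e-07) = 0.1163 Ω
R₍627₎ = R₍25₎(1 + αΔT) = 0.1163 × (1 + 0.0054×602) = 0.4946 Ω
V = IR = 12.3 × 0.4946 = 6.08 V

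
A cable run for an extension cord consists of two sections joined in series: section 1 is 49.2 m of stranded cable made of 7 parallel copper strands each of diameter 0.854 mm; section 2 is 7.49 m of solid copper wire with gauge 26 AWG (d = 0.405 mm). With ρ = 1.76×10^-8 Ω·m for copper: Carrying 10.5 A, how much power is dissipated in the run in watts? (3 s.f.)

137 W

Section 1: A_strand = π(4.2700e-04)² = 5.728e-07 m²; R₁ = ρL/(N·A_s) = (1.76×10^-8)(49.2)/(7×5.728e-07) = 0.216 Ω
Section 2: A = π(0.405/2 mm)² = π(2.0250e-04 m)² = 1.288e-07 m²
R₂ = (1.76×10^-8)(7.49)/(1.288e-07) = 1.023 Ω
R = R₁ + R₂ = 1.239 Ω
P = I²R = (10.5)² × 1.239 = 137 W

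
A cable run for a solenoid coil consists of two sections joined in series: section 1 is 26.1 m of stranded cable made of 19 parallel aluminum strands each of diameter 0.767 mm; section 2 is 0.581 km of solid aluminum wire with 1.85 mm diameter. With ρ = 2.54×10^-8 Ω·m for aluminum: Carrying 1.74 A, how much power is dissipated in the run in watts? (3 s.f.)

Section 1: A_strand = π(3.8350e-04)² = 4.620e-07 m²; R₁ = ρL/(N·A_s) = (2.54×10^-8)(26.1)/(19×4.620e-07) = 0.07552 Ω
Section 2: A = π(d/2)² = π(9.2500e-04 m)² = 2.688e-06 m²
R₂ = (2.54×10^-8)(581)/(2.688e-06) = 5.49 Ω
R = R₁ + R₂ = 5.566 Ω
P = I²R = (1.74)² × 5.566 = 16.9 W

16.9 W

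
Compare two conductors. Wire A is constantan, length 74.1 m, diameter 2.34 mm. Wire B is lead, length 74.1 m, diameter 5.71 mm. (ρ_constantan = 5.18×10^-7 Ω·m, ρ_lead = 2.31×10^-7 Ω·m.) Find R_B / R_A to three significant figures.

0.0749

R ∝ ρL/d², so R_B/R_A = (ρ_B/ρ_A) × (d_A/d_B)²
= (2.31×10^-7/5.18×10^-7) × (2.34/5.71)² = 0.0749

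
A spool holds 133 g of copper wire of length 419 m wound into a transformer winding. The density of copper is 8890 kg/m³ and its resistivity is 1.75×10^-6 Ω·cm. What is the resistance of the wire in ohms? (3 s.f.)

ρ = 1.75×10^-6 Ω·cm = 1.75×10^-8 Ω·m
A = m/(density·L) = 0.133/(8890×419) = 3.5706e-08 m²
R = ρL/A = (1.75×10^-8)(419)/(3.5706e-08) = 205 Ω

205 Ω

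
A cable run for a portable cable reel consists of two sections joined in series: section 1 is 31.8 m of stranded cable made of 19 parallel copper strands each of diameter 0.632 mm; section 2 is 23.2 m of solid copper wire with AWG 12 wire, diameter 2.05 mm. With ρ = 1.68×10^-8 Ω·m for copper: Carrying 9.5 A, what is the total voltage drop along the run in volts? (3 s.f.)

1.97 V

Section 1: A_strand = π(3.1600e-04)² = 3.137e-07 m²; R₁ = ρL/(N·A_s) = (1.68×10^-8)(31.8)/(19×3.137e-07) = 0.08963 Ω
Section 2: A = π(2.05/2 mm)² = π(1.0250e-03 m)² = 3.301e-06 m²
R₂ = (1.68×10^-8)(23.2)/(3.301e-06) = 0.1181 Ω
R = R₁ + R₂ = 0.2077 Ω
V = IR = 9.5 × 0.2077 = 1.97 V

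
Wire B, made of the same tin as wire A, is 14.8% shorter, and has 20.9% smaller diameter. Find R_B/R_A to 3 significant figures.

1.36

R ∝ L/d², so R_B/R_A = (1 − 14.8/100) × (1 − 20.9/100)⁻²
= 0.852 × 1.598 = 1.36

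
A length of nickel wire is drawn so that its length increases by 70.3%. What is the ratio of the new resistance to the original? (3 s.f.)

2.90

k = 1 + 70.3/100 = 1.703; volume constant ⇒ A' = A/k, so R' = k²R.
Factor = 2.90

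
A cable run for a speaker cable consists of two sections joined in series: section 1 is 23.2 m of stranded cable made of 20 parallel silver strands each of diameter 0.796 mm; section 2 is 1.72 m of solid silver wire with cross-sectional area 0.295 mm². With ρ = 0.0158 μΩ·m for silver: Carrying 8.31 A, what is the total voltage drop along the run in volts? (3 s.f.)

1.07 V

ρ = 0.0158 μΩ·m = 1.58×10^-8 Ω·m
Section 1: A_strand = π(3.9800e-04)² = 4.976e-07 m²; R₁ = ρL/(N·A_s) = (1.58×10^-8)(23.2)/(20×4.976e-07) = 0.03683 Ω
Section 2: A = 0.295 mm² = 2.950e-07 m²
R₂ = (1.58×10^-8)(1.72)/(2.950e-07) = 0.09212 Ω
R = R₁ + R₂ = 0.129 Ω
V = IR = 8.31 × 0.129 = 1.07 V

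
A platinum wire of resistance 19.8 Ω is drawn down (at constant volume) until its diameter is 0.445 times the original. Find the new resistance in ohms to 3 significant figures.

Volume constant ⇒ L' = L/r² with r = 0.445. R' = ρL'/A' = ρ(L/r²)/(πr²d₀²/4) = R/r⁴.
R' = 25.5 × 19.8 = 505 Ω

505 Ω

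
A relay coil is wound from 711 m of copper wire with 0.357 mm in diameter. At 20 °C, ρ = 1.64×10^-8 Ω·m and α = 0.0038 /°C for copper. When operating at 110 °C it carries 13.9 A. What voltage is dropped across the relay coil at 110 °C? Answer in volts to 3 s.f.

2170 V

A = π(d/2)² = π(1.7850e-04 m)² = 1.001e-07 m²
R₍20₎ = ρL/A = (1.64×10^-8)(711)/(1.001e-07) = 116.5 Ω
R₍110₎ = R₍20₎(1 + αΔT) = 116.5 × (1 + 0.0038×90) = 156.3 Ω
V = IR = 13.9 × 156.3 = 2170 V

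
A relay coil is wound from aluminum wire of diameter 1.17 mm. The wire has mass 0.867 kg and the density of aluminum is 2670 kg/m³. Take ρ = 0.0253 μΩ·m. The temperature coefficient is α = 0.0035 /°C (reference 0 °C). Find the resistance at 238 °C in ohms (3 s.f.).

13.0 Ω

ρ = 0.0253 μΩ·m = 2.53×10^-8 Ω·m
A = π(d/2)² = π(5.8500e-04 m)² = 1.0751e-06 m²
L = m/(density·A) = 0.867/(2670×1.0751e-06) = 302 m
R = ρL/A = (2.53×10^-8)(302)/(1.0751e-06) = 7.107 Ω
R(238 °C) = 7.107 × (1 + 0.0035×238) = 13.0 Ω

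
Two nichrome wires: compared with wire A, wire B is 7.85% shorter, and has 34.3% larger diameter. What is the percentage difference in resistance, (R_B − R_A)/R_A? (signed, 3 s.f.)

-48.9%

R ∝ L/d², so R_B/R_A = (1 − 7.85/100) × (1 + 34.3/100)⁻²
= 0.9215 × 0.5544 = 0.5109
(R_B − R_A)/R_A = 0.5109 − 1 = -48.9%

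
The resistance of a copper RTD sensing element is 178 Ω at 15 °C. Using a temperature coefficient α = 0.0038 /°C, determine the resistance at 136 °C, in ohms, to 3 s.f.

260 Ω

ΔT = 136 − 15 = 121 °C
R = R₀(1 + αΔT) = 178 × (1 + 0.0038×121) = 178 × 1.46 = 260 Ω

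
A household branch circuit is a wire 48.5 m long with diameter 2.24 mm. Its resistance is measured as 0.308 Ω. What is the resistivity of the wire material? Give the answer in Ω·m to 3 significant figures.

2.50×10^-8 Ω·m

A = π(d/2)² = π(1.1200e-03 m)² = 3.941e-06 m²
ρ = RA/L = (0.308)(3.941e-06)/(48.5) = 2.50×10^-8 Ω·m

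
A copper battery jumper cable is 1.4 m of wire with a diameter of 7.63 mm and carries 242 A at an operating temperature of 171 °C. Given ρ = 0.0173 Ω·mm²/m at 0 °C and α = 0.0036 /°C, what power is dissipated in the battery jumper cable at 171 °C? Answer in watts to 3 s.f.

50.1 W

ρ = 0.0173 Ω·mm²/m = 1.73×10^-8 Ω·m
A = π(d/2)² = π(3.8150e-03 m)² = 4.572e-05 m²
R₍0₎ = ρL/A = (1.73×10^-8)(1.4)/(4.572e-05) = 5.297×10^-4 Ω
R₍171₎ = R₍0₎(1 + αΔT) = 5.297×10^-4 × (1 + 0.0036×171) = 8.558×10^-4 Ω
P = I²R = (242)² × 8.558×10^-4 = 50.1 W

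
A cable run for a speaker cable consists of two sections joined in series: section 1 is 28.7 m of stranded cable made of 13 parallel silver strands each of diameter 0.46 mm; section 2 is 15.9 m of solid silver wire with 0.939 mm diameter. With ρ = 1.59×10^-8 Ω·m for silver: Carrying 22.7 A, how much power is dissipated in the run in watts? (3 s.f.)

Section 1: A_strand = π(2.3000e-04)² = 1.662e-07 m²; R₁ = ρL/(N·A_s) = (1.59×10^-8)(28.7)/(13×1.662e-07) = 0.2112 Ω
Section 2: A = π(d/2)² = π(4.6950e-04 m)² = 6.925e-07 m²
R₂ = (1.59×10^-8)(15.9)/(6.925e-07) = 0.3651 Ω
R = R₁ + R₂ = 0.5763 Ω
P = I²R = (22.7)² × 0.5763 = 297 W

297 W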